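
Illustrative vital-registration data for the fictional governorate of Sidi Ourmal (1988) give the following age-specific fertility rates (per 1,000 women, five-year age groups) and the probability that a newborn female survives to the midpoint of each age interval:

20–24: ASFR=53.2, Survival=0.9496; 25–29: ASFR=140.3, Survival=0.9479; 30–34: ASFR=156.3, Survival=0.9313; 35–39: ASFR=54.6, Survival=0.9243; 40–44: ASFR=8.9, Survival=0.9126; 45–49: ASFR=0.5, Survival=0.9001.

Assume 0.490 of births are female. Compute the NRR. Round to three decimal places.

Proportion female at birth = 0.490.
Each age group contributes 5 × ASFR × survival:
  20–24: 5 × 53.2/1000 × 0.9496 = 0.25259
  25–29: 5 × 140.3/1000 × 0.9479 = 0.66495
  30–34: 5 × 156.3/1000 × 0.9313 = 0.72781
  35–39: 5 × 54.6/1000 × 0.9243 = 0.25233
  40–44: 5 × 8.9/1000 × 0.9126 = 0.04061
  45–49: 5 × 0.5/1000 × 0.9001 = 0.00225
Sum = 1.94054
NRR = 0.490 × 1.94054 = 0.95086
NRR < 1, so the cohort does not fully replace itself.

0.951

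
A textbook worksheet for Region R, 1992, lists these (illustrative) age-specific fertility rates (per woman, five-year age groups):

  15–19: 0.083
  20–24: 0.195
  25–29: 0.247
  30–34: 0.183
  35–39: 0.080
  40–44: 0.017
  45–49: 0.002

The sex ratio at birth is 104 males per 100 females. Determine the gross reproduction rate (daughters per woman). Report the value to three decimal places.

1.978

Proportion female at birth = 100 / (100 + 104) = 0.49020.
Sum of ASFRs = 0.083 + 0.195 + 0.247 + 0.183 + 0.080 + 0.017 + 0.002 = 0.807
TFR = 5 × 0.807 = 4.035
GRR = 0.49020 × 4.035 = 1.97796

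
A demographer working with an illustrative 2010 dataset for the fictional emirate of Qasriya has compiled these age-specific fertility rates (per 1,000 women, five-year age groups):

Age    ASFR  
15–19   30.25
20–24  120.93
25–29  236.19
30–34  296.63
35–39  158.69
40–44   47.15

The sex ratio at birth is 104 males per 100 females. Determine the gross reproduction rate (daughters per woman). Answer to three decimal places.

2.181

Proportion female at birth = 100 / (100 + 104) = 0.49020.
Sum of ASFRs = 30.25 + 120.93 + 236.19 + 296.63 + 158.69 + 47.15 = 889.84
TFR = 5 × 889.84 / 1000 = 4.4492
GRR = 0.49020 × 4.4492 = 2.18100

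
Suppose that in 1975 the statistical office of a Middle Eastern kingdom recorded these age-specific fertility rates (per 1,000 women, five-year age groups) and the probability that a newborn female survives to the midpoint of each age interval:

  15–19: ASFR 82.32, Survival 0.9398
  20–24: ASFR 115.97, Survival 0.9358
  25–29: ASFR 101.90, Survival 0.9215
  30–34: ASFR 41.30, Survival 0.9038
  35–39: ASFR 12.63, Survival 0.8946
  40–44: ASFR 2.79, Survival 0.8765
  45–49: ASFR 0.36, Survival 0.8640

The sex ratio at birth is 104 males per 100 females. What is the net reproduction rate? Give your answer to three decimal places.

Proportion female at birth = 100 / (100 + 104) = 0.49020.
Weighting each age-specific rate by interval width and survival:
  15–19: 5 × 82.32/1000 × 0.9398 = 0.38682
  20–24: 5 × 115.97/1000 × 0.9358 = 0.54262
  25–29: 5 × 101.90/1000 × 0.9215 = 0.46950
  30–34: 5 × 41.30/1000 × 0.9038 = 0.18663
  35–39: 5 × 12.63/1000 × 0.8946 = 0.05649
  40–44: 5 × 2.79/1000 × 0.8765 = 0.01223
  45–49: 5 × 0.36/1000 × 0.8640 = 0.00156
Sum = 1.65585
NRR = 0.49020 × 1.65585 = 0.81170

0.812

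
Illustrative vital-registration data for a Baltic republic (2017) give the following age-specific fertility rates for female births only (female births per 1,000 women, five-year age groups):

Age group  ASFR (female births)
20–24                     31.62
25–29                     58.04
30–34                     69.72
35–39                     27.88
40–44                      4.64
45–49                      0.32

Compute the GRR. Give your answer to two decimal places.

0.96

Sum of female ASFRs = 31.62 + 58.04 + 69.72 + 27.88 + 4.64 + 0.32 = 192.22
GRR = 5 × 192.22 / 1000 = 0.9611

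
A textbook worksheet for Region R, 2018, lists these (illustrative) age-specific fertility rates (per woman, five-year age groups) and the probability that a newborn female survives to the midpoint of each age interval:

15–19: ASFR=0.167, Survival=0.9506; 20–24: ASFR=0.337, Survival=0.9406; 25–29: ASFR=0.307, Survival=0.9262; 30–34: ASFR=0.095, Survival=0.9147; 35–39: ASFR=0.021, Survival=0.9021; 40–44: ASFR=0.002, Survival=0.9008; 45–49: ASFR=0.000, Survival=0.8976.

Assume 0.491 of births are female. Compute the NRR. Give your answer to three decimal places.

2.130

Proportion female at birth = 0.491.
Survival-weighted fertility by age (5·fₓ·Sₓ):
  15–19: 5 × 0.167 × 0.9506 = 0.79375
  20–24: 5 × 0.337 × 0.9406 = 1.58491
  25–29: 5 × 0.307 × 0.9262 = 1.42172
  30–34: 5 × 0.095 × 0.9147 = 0.43448
  35–39: 5 × 0.021 × 0.9021 = 0.09472
  40–44: 5 × 0.002 × 0.9008 = 0.00901
  45–49: 5 × 0.000 × 0.8976 = 0.00000
Sum = 4.33859
NRR = 0.491 × 4.33859 = 2.13025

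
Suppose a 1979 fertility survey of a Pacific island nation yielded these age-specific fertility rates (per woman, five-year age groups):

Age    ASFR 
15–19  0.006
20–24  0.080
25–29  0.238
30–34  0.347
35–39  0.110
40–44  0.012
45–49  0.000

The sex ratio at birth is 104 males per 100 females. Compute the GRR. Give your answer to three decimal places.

Proportion female at birth = 100 / (100 + 104) = 0.49020.
Sum of ASFRs = 0.006 + 0.080 + 0.238 + 0.347 + 0.110 + 0.012 + 0.000 = 0.793
TFR = 5 × 0.793 = 3.965
GRR = 0.49020 × 3.965 = 1.94364

1.944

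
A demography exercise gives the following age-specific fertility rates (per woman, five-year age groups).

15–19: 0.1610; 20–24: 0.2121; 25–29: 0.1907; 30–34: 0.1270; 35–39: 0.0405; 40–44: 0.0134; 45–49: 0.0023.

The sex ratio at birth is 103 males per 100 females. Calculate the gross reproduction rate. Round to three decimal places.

1.840

Proportion female at birth = 100 / (100 + 103) = 0.49261.
Sum of ASFRs = 0.1610 + 0.2121 + 0.1907 + 0.1270 + 0.0405 + 0.0134 + 0.0023 = 0.7470
TFR = 5 × 0.7470 = 3.735
GRR = 0.49261 × 3.735 = 1.83990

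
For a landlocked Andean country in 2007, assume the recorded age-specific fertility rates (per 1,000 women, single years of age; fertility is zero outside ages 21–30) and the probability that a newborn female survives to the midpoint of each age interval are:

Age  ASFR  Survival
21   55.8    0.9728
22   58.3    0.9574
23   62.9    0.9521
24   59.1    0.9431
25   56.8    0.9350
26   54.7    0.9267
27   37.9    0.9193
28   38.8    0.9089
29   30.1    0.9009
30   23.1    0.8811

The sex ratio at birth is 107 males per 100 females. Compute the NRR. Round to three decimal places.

0.216

Proportion female at birth = 100 / (100 + 107) = 0.48309.
Each age group contributes 1 × ASFR × survival:
  21: 1 × 55.8/1000 × 0.9728 = 0.05428
  22: 1 × 58.3/1000 × 0.9574 = 0.05582
  23: 1 × 62.9/1000 × 0.9521 = 0.05989
  24: 1 × 59.1/1000 × 0.9431 = 0.05574
  25: 1 × 56.8/1000 × 0.9350 = 0.05311
  26: 1 × 54.7/1000 × 0.9267 = 0.05069
  27: 1 × 37.9/1000 × 0.9193 = 0.03484
  28: 1 × 38.8/1000 × 0.9089 = 0.03527
  29: 1 × 30.1/1000 × 0.9009 = 0.02712
  30: 1 × 23.1/1000 × 0.8811 = 0.02035
Sum = 0.44711
NRR = 0.48309 × 0.44711 = 0.21599
NRR < 1, so the cohort does not fully replace itself.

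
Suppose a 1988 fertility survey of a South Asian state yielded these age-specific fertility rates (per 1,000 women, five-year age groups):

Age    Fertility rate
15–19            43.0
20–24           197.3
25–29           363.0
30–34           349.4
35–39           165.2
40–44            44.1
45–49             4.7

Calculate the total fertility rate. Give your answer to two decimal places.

Sum of ASFRs = 43.0 + 197.3 + 363.0 + 349.4 + 165.2 + 44.1 + 4.7 = 1166.7
TFR = 5 × 1166.7 / 1000 = 5.8335

5.83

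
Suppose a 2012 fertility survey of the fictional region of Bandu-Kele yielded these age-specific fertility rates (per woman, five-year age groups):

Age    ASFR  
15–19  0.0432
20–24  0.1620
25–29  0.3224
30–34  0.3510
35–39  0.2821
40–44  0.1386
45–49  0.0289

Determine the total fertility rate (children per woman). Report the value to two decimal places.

Sum of ASFRs = 0.0432 + 0.1620 + 0.3224 + 0.3510 + 0.2821 + 0.1386 + 0.0289 = 1.3282
TFR = 5 × 1.3282 = 6.641

6.64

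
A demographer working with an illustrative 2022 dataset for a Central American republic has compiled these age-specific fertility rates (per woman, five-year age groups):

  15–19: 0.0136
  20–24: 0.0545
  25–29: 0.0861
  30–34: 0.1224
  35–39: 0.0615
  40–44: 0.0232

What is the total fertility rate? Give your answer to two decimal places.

1.81

Sum of ASFRs = 0.0136 + 0.0545 + 0.0861 + 0.1224 + 0.0615 + 0.0232 = 0.3613
TFR = 5 × 0.3613 = 1.8065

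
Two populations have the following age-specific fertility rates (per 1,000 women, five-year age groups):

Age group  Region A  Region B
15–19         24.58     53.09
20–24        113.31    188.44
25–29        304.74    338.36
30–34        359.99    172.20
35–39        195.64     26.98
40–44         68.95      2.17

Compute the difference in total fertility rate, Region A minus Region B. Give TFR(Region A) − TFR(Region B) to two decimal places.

Region A:
  Sum of ASFRs = 24.58 + 113.31 + 304.74 + 359.99 + 195.64 + 68.95 = 1067.21
  TFR = 5 × 1067.21 / 1000 = 5.33605
Region B:
  Sum of ASFRs = 53.09 + 188.44 + 338.36 + 172.20 + 26.98 + 2.17 = 781.24
  TFR = 5 × 781.24 / 1000 = 3.9062
Difference = 5.33605 − 3.9062 = 1.42985

1.43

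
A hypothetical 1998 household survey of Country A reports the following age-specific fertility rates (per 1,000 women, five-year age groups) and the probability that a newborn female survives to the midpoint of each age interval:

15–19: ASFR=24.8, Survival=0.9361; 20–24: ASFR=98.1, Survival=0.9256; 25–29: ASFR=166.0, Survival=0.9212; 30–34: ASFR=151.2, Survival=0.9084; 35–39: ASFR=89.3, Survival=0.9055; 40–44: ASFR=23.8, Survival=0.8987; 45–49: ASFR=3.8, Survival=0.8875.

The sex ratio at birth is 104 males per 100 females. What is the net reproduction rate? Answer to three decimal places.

1.250

Proportion female at birth = 100 / (100 + 104) = 0.49020.
Weighting each age-specific rate by interval width and survival:
  15–19: 5 × 24.8/1000 × 0.9361 = 0.11608
  20–24: 5 × 98.1/1000 × 0.9256 = 0.45401
  25–29: 5 × 166.0/1000 × 0.9212 = 0.76460
  30–34: 5 × 151.2/1000 × 0.9084 = 0.68675
  35–39: 5 × 89.3/1000 × 0.9055 = 0.40431
  40–44: 5 × 23.8/1000 × 0.8987 = 0.10695
  45–49: 5 × 3.8/1000 × 0.8875 = 0.01686
Sum = 2.54956
NRR = 0.49020 × 2.54956 = 1.24979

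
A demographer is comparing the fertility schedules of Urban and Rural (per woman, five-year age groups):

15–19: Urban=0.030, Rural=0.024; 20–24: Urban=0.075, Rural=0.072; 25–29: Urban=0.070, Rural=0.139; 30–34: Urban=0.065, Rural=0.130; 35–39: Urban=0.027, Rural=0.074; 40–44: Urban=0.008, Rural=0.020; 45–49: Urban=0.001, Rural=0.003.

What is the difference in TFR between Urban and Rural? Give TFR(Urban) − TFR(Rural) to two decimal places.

-0.93

Urban:
  Sum of ASFRs = 0.030 + 0.075 + 0.070 + 0.065 + 0.027 + 0.008 + 0.001 = 0.276
  TFR = 5 × 0.276 = 1.38
Rural:
  Sum of ASFRs = 0.024 + 0.072 + 0.139 + 0.130 + 0.074 + 0.020 + 0.003 = 0.462
  TFR = 5 × 0.462 = 2.31
Difference = 1.38 − 2.31 = -0.93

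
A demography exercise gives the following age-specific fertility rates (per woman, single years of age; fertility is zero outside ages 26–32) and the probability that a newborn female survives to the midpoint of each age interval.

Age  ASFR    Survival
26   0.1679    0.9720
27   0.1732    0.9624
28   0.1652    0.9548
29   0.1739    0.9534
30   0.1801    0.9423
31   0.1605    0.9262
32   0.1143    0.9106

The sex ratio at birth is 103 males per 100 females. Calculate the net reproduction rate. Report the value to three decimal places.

Proportion female at birth = 100 / (100 + 103) = 0.49261.
Survival-weighted fertility by age (1·fₓ·Sₓ):
  26: 1 × 0.1679 × 0.9720 = 0.16320
  27: 1 × 0.1732 × 0.9624 = 0.16669
  28: 1 × 0.1652 × 0.9548 = 0.15773
  29: 1 × 0.1739 × 0.9534 = 0.16580
  30: 1 × 0.1801 × 0.9423 = 0.16971
  31: 1 × 0.1605 × 0.9262 = 0.14866
  32: 1 × 0.1143 × 0.9106 = 0.10408
Sum = 1.07587
NRR = 0.49261 × 1.07587 = 0.52998

0.530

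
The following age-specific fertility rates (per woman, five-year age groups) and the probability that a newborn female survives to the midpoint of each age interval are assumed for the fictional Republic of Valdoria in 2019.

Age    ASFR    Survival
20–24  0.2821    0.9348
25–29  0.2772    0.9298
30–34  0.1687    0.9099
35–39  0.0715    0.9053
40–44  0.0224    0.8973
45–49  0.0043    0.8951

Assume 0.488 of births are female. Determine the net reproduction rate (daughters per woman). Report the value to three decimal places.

1.863

Proportion female at birth = 0.488.
Each age group contributes 5 × ASFR × survival:
  20–24: 5 × 0.2821 × 0.9348 = 1.31854
  25–29: 5 × 0.2772 × 0.9298 = 1.28870
  30–34: 5 × 0.1687 × 0.9099 = 0.76750
  35–39: 5 × 0.0715 × 0.9053 = 0.32364
  40–44: 5 × 0.0224 × 0.8973 = 0.10050
  45–49: 5 × 0.0043 × 0.8951 = 0.01924
Sum = 3.81812
NRR = 0.488 × 3.81812 = 1.86324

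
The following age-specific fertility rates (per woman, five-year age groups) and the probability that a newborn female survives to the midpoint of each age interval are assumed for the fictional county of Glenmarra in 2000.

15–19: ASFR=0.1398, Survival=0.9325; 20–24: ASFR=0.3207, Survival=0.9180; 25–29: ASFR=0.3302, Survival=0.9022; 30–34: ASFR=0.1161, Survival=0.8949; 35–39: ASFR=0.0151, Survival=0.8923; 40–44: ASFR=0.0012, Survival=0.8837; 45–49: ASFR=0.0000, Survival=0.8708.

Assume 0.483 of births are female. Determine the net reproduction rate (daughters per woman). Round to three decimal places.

2.031

Proportion female at birth = 0.483.
Each age group contributes 5 × ASFR × survival:
  15–19: 5 × 0.1398 × 0.9325 = 0.65182
  20–24: 5 × 0.3207 × 0.9180 = 1.47201
  25–29: 5 × 0.3302 × 0.9022 = 1.48953
  30–34: 5 × 0.1161 × 0.8949 = 0.51949
  35–39: 5 × 0.0151 × 0.8923 = 0.06737
  40–44: 5 × 0.0012 × 0.8837 = 0.00530
  45–49: 5 × 0.0000 × 0.8708 = 0.00000
Sum = 4.20552
NRR = 0.483 × 4.20552 = 2.03127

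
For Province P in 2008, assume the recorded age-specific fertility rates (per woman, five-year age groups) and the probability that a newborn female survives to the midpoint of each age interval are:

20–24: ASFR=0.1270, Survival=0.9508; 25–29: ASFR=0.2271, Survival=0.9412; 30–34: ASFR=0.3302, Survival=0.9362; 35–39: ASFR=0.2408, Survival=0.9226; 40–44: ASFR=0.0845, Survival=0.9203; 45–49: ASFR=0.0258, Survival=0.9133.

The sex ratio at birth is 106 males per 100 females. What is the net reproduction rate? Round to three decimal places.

Proportion female at birth = 100 / (100 + 106) = 0.48544.
Each age group contributes 5 × ASFR × survival:
  20–24: 5 × 0.1270 × 0.9508 = 0.60376
  25–29: 5 × 0.2271 × 0.9412 = 1.06873
  30–34: 5 × 0.3302 × 0.9362 = 1.54567
  35–39: 5 × 0.2408 × 0.9226 = 1.11081
  40–44: 5 × 0.0845 × 0.9203 = 0.38883
  45–49: 5 × 0.0258 × 0.9133 = 0.11782
Sum = 4.83562
NRR = 0.48544 × 4.83562 = 2.34740

2.347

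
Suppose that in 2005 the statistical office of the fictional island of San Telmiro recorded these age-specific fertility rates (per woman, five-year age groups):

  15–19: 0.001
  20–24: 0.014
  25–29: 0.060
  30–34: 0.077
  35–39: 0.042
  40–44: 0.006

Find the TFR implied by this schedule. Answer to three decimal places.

Sum of ASFRs = 0.001 + 0.014 + 0.060 + 0.077 + 0.042 + 0.006 = 0.200
TFR = 5 × 0.200 = 1

1.000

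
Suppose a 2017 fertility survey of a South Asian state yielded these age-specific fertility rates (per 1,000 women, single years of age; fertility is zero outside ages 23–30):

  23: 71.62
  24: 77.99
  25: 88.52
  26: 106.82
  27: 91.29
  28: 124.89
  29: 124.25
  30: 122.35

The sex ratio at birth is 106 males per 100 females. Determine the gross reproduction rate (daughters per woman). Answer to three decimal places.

Proportion female at birth = 100 / (100 + 106) = 0.48544.
Sum of ASFRs = 71.62 + 77.99 + 88.52 + 106.82 + 91.29 + 124.89 + 124.25 + 122.35 = 807.73
TFR = 807.73 / 1000 = 0.80773
GRR = 0.48544 × 0.80773 = 0.39210

0.392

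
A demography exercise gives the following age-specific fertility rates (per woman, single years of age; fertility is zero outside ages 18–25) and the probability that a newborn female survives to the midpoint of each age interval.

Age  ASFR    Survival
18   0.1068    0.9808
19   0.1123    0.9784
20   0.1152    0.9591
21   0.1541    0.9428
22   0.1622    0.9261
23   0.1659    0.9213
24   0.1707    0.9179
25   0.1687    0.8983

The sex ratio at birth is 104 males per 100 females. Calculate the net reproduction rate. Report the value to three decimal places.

0.530

Proportion female at birth = 100 / (100 + 104) = 0.49020.
Weighting each age-specific rate by interval width and survival:
  18: 1 × 0.1068 × 0.9808 = 0.10475
  19: 1 × 0.1123 × 0.9784 = 0.10987
  20: 1 × 0.1152 × 0.9591 = 0.11049
  21: 1 × 0.1541 × 0.9428 = 0.14529
  22: 1 × 0.1622 × 0.9261 = 0.15021
  23: 1 × 0.1659 × 0.9213 = 0.15284
  24: 1 × 0.1707 × 0.9179 = 0.15669
  25: 1 × 0.1687 × 0.8983 = 0.15154
Sum = 1.08168
NRR = 0.49020 × 1.08168 = 0.53024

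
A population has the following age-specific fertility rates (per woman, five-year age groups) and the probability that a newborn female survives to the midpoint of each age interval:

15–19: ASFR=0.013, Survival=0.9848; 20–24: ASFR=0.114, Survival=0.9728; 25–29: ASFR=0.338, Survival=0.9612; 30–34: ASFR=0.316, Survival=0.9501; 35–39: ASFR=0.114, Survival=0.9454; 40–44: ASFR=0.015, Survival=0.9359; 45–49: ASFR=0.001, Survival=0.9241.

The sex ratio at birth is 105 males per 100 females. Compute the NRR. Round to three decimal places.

2.126

Proportion female at birth = 100 / (100 + 105) = 0.48780.
Survival-weighted fertility by age (5·fₓ·Sₓ):
  15–19: 5 × 0.013 × 0.9848 = 0.06401
  20–24: 5 × 0.114 × 0.9728 = 0.55450
  25–29: 5 × 0.338 × 0.9612 = 1.62443
  30–34: 5 × 0.316 × 0.9501 = 1.50116
  35–39: 5 × 0.114 × 0.9454 = 0.53888
  40–44: 5 × 0.015 × 0.9359 = 0.07019
  45–49: 5 × 0.001 × 0.9241 = 0.00462
Sum = 4.35779
NRR = 0.48780 × 4.35779 = 2.12573
An NRR exceeding 1 indicates intrinsic growth under these rates.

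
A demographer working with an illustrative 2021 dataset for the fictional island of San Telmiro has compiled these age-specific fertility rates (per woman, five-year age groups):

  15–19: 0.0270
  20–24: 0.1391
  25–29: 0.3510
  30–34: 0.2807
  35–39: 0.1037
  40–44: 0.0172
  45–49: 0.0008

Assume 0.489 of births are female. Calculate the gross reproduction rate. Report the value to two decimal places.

2.25

Proportion female at birth = 0.489.
Sum of ASFRs = 0.0270 + 0.1391 + 0.3510 + 0.2807 + 0.1037 + 0.0172 + 0.0008 = 0.9195
TFR = 5 × 0.9195 = 4.5975
GRR = 0.489 × 4.5975 = 2.24818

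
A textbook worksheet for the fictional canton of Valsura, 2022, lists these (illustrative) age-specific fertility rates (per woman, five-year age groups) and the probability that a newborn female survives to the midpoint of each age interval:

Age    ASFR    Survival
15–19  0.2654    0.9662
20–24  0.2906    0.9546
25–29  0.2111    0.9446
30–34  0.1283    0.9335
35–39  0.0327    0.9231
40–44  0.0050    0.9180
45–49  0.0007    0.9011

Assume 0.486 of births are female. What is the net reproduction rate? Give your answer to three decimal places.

Proportion female at birth = 0.486.
Survival-weighted fertility by age (5·fₓ·Sₓ):
  15–19: 5 × 0.2654 × 0.9662 = 1.28215
  20–24: 5 × 0.2906 × 0.9546 = 1.38703
  25–29: 5 × 0.2111 × 0.9446 = 0.99703
  30–34: 5 × 0.1283 × 0.9335 = 0.59884
  35–39: 5 × 0.0327 × 0.9231 = 0.15093
  40–44: 5 × 0.0050 × 0.9180 = 0.02295
  45–49: 5 × 0.0007 × 0.9011 = 0.00315
Sum = 4.44208
NRR = 0.486 × 4.44208 = 2.15885
NRR > 1, so each generation more than replaces itself.

2.159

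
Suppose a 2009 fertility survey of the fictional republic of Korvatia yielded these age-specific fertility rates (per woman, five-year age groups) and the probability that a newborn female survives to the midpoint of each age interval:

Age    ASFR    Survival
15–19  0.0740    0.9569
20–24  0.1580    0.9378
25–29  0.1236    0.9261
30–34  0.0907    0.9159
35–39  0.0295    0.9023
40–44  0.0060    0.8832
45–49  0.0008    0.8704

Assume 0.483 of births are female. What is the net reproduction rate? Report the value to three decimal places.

Proportion female at birth = 0.483.
Weighting each age-specific rate by interval width and survival:
  15–19: 5 × 0.0740 × 0.9569 = 0.35405
  20–24: 5 × 0.1580 × 0.9378 = 0.74086
  25–29: 5 × 0.1236 × 0.9261 = 0.57233
  30–34: 5 × 0.0907 × 0.9159 = 0.41536
  35–39: 5 × 0.0295 × 0.9023 = 0.13309
  40–44: 5 × 0.0060 × 0.8832 = 0.02650
  45–49: 5 × 0.0008 × 0.8704 = 0.00348
Sum = 2.24567
NRR = 0.483 × 2.24567 = 1.08466

1.085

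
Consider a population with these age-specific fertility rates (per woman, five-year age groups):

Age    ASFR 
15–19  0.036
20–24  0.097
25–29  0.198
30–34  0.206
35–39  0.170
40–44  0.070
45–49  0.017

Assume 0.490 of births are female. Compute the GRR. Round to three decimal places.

Proportion female at birth = 0.490.
Sum of ASFRs = 0.036 + 0.097 + 0.198 + 0.206 + 0.170 + 0.070 + 0.017 = 0.794
TFR = 5 × 0.794 = 3.97
GRR = 0.490 × 3.97 = 1.94530

1.945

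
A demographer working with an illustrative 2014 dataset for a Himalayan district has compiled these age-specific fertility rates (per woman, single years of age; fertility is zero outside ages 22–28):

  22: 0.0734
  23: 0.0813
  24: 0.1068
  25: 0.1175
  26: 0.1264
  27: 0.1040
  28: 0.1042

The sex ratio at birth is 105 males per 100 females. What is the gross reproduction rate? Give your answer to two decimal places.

0.35

Proportion female at birth = 100 / (100 + 105) = 0.48780.
Sum of ASFRs = 0.0734 + 0.0813 + 0.1068 + 0.1175 + 0.1264 + 0.1040 + 0.1042 = 0.7136
TFR = 0.7136
GRR = 0.48780 × 0.7136 = 0.34809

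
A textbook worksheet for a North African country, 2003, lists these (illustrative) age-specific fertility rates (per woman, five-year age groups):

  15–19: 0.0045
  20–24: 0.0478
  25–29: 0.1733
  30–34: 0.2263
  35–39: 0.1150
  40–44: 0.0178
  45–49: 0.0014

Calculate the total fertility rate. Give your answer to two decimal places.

Sum of ASFRs = 0.0045 + 0.0478 + 0.1733 + 0.2263 + 0.1150 + 0.0178 + 0.0014 = 0.5861
TFR = 5 × 0.5861 = 2.9305

2.93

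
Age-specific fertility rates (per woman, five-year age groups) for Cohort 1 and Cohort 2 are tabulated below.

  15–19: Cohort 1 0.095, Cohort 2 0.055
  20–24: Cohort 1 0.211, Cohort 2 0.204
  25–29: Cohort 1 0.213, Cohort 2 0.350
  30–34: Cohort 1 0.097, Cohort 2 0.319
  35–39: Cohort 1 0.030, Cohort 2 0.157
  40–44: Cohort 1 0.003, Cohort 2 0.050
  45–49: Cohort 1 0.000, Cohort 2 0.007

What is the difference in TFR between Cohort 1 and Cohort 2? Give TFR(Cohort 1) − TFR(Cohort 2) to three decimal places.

-2.465

Cohort 1:
  Sum of ASFRs = 0.095 + 0.211 + 0.213 + 0.097 + 0.030 + 0.003 + 0.000 = 0.649
  TFR = 5 × 0.649 = 3.245
Cohort 2:
  Sum of ASFRs = 0.055 + 0.204 + 0.350 + 0.319 + 0.157 + 0.050 + 0.007 = 1.142
  TFR = 5 × 1.142 = 5.71
Difference = 3.245 − 5.71 = -2.465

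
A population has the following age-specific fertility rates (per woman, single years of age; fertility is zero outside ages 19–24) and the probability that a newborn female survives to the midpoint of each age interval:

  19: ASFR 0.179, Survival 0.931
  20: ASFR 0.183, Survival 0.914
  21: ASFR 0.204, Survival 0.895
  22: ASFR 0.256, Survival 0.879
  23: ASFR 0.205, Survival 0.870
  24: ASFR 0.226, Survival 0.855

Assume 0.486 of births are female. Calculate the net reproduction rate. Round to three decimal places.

0.541

Proportion female at birth = 0.486.
Survival-weighted fertility by age (1·fₓ·Sₓ):
  19: 1 × 0.179 × 0.931 = 0.16665
  20: 1 × 0.183 × 0.914 = 0.16726
  21: 1 × 0.204 × 0.895 = 0.18258
  22: 1 × 0.256 × 0.879 = 0.22502
  23: 1 × 0.205 × 0.870 = 0.17835
  24: 1 × 0.226 × 0.855 = 0.19323
Sum = 1.11309
NRR = 0.486 × 1.11309 = 0.54096
NRR < 1, so the cohort does not fully replace itself.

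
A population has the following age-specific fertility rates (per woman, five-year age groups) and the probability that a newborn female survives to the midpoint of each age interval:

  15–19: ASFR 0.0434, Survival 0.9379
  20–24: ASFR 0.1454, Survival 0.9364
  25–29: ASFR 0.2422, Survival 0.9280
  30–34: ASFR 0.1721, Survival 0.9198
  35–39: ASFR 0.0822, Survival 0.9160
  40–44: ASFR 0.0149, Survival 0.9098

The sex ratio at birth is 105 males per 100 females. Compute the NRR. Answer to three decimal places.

Proportion female at birth = 100 / (100 + 105) = 0.48780.
Survival-weighted fertility by age (5·fₓ·Sₓ):
  15–19: 5 × 0.0434 × 0.9379 = 0.20352
  20–24: 5 × 0.1454 × 0.9364 = 0.68076
  25–29: 5 × 0.2422 × 0.9280 = 1.12381
  30–34: 5 × 0.1721 × 0.9198 = 0.79149
  35–39: 5 × 0.0822 × 0.9160 = 0.37648
  40–44: 5 × 0.0149 × 0.9098 = 0.06778
Sum = 3.24384
NRR = 0.48780 × 3.24384 = 1.58235

1.582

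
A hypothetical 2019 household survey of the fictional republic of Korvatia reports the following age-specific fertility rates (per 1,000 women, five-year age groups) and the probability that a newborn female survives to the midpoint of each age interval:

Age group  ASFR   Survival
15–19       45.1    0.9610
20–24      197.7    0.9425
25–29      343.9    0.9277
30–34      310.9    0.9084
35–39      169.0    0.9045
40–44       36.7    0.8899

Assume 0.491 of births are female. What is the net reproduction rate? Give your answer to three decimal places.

Proportion female at birth = 0.491.
Per-age-group product (5 × ASFR × survival probability):
  15–19: 5 × 45.1/1000 × 0.9610 = 0.21671
  20–24: 5 × 197.7/1000 × 0.9425 = 0.93166
  25–29: 5 × 343.9/1000 × 0.9277 = 1.59518
  30–34: 5 × 310.9/1000 × 0.9084 = 1.41211
  35–39: 5 × 169.0/1000 × 0.9045 = 0.76430
  40–44: 5 × 36.7/1000 × 0.8899 = 0.16330
Sum = 5.08326
NRR = 0.491 × 5.08326 = 2.49588
With NRR above 1 the population is above replacement fertility.

2.496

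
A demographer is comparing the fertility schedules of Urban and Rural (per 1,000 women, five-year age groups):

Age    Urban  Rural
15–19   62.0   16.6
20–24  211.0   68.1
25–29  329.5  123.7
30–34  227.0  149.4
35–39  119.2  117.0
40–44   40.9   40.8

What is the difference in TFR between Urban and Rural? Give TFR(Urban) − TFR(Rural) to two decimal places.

Urban:
  Sum of ASFRs = 62.0 + 211.0 + 329.5 + 227.0 + 119.2 + 40.9 = 989.6
  TFR = 5 × 989.6 / 1000 = 4.948
Rural:
  Sum of ASFRs = 16.6 + 68.1 + 123.7 + 149.4 + 117.0 + 40.8 = 515.6
  TFR = 5 × 515.6 / 1000 = 2.578
Difference = 4.948 − 2.578 = 2.37

2.37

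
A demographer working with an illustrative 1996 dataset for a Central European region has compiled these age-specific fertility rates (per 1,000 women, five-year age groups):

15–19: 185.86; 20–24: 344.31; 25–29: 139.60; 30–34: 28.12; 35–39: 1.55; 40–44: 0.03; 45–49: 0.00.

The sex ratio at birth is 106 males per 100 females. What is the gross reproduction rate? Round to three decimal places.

Proportion female at birth = 100 / (100 + 106) = 0.48544.
Sum of ASFRs = 185.86 + 344.31 + 139.60 + 28.12 + 1.55 + 0.03 + 0.00 = 699.47
TFR = 5 × 699.47 / 1000 = 3.49735
GRR = 0.48544 × 3.49735 = 1.69775

1.698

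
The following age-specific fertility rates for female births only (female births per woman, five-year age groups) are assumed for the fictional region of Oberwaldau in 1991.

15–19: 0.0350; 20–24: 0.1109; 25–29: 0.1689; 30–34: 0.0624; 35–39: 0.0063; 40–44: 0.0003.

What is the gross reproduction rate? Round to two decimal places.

1.92

Sum of female ASFRs = 0.0350 + 0.1109 + 0.1689 + 0.0624 + 0.0063 + 0.0003 = 0.3838
GRR = 5 × 0.3838 = 1.919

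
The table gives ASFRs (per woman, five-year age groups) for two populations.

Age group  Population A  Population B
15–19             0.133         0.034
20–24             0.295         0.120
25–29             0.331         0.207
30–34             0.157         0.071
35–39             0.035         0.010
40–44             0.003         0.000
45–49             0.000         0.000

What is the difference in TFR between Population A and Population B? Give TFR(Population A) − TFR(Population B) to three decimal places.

2.560

Population A:
  Sum of ASFRs = 0.133 + 0.295 + 0.331 + 0.157 + 0.035 + 0.003 + 0.000 = 0.954
  TFR = 5 × 0.954 = 4.77
Population B:
  Sum of ASFRs = 0.034 + 0.120 + 0.207 + 0.071 + 0.010 + 0.000 + 0.000 = 0.442
  TFR = 5 × 0.442 = 2.21
Difference = 4.77 − 2.21 = 2.56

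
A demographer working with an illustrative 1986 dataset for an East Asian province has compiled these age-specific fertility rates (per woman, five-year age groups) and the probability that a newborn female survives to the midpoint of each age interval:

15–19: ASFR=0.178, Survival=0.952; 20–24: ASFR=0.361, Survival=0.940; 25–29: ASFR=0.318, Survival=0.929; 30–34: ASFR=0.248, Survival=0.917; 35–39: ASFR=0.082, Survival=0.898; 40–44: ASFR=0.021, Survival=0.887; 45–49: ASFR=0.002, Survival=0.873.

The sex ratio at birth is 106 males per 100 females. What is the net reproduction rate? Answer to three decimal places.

2.732

Proportion female at birth = 100 / (100 + 106) = 0.48544.
Per-age-group product (5 × ASFR × survival probability):
  15–19: 5 × 0.178 × 0.952 = 0.84728
  20–24: 5 × 0.361 × 0.940 = 1.69670
  25–29: 5 × 0.318 × 0.929 = 1.47711
  30–34: 5 × 0.248 × 0.917 = 1.13708
  35–39: 5 × 0.082 × 0.898 = 0.36818
  40–44: 5 × 0.021 × 0.887 = 0.09314
  45–49: 5 × 0.002 × 0.873 = 0.00873
Sum = 5.62822
NRR = 0.48544 × 5.62822 = 2.73216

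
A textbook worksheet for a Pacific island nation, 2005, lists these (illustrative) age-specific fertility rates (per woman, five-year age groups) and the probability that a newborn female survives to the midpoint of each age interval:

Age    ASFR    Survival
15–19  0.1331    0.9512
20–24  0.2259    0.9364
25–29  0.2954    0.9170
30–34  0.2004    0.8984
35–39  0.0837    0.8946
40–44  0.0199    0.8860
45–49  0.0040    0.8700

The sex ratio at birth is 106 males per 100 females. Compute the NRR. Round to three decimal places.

Proportion female at birth = 100 / (100 + 106) = 0.48544.
Each age group contributes 5 × ASFR × survival:
  15–19: 5 × 0.1331 × 0.9512 = 0.63302
  20–24: 5 × 0.2259 × 0.9364 = 1.05766
  25–29: 5 × 0.2954 × 0.9170 = 1.35441
  30–34: 5 × 0.2004 × 0.8984 = 0.90020
  35–39: 5 × 0.0837 × 0.8946 = 0.37439
  40–44: 5 × 0.0199 × 0.8860 = 0.08816
  45–49: 5 × 0.0040 × 0.8700 = 0.01740
Sum = 4.42524
NRR = 0.48544 × 4.42524 = 2.14819

2.148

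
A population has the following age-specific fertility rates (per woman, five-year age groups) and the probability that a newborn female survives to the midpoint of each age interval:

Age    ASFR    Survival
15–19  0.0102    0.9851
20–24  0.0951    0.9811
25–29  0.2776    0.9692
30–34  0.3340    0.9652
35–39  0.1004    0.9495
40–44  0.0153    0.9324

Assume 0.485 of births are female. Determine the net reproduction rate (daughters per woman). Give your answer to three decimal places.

1.951

Proportion female at birth = 0.485.
Per-age-group product (5 × ASFR × survival probability):
  15–19: 5 × 0.0102 × 0.9851 = 0.05024
  20–24: 5 × 0.0951 × 0.9811 = 0.46651
  25–29: 5 × 0.2776 × 0.9692 = 1.34525
  30–34: 5 × 0.3340 × 0.9652 = 1.61188
  35–39: 5 × 0.1004 × 0.9495 = 0.47665
  40–44: 5 × 0.0153 × 0.9324 = 0.07133
Sum = 4.02186
NRR = 0.485 × 4.02186 = 1.95060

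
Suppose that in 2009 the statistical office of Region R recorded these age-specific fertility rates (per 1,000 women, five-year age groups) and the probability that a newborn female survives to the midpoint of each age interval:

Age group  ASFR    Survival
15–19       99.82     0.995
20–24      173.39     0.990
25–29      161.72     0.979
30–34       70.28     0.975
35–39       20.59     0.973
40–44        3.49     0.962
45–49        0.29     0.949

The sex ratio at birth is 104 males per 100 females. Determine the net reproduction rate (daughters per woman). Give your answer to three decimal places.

Proportion female at birth = 100 / (100 + 104) = 0.49020.
Each age group contributes 5 × ASFR × survival:
  15–19: 5 × 99.82/1000 × 0.995 = 0.49660
  20–24: 5 × 173.39/1000 × 0.990 = 0.85828
  25–29: 5 × 161.72/1000 × 0.979 = 0.79162
  30–34: 5 × 70.28/1000 × 0.975 = 0.34262
  35–39: 5 × 20.59/1000 × 0.973 = 0.10017
  40–44: 5 × 3.49/1000 × 0.962 = 0.01679
  45–49: 5 × 0.29/1000 × 0.949 = 0.00138
Sum = 2.60746
NRR = 0.49020 × 2.60746 = 1.27818
An NRR exceeding 1 indicates intrinsic growth under these rates.

1.278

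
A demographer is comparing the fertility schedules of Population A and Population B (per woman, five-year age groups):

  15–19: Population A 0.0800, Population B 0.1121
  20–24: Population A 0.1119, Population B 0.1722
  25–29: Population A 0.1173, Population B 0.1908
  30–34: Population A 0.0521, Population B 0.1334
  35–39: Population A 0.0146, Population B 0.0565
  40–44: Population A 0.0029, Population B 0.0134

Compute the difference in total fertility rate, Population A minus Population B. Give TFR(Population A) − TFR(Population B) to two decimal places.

Population A:
  Sum of ASFRs = 0.0800 + 0.1119 + 0.1173 + 0.0521 + 0.0146 + 0.0029 = 0.3788
  TFR = 5 × 0.3788 = 1.894
Population B:
  Sum of ASFRs = 0.1121 + 0.1722 + 0.1908 + 0.1334 + 0.0565 + 0.0134 = 0.6784
  TFR = 5 × 0.6784 = 3.392
Difference = 1.894 − 3.392 = -1.498

-1.50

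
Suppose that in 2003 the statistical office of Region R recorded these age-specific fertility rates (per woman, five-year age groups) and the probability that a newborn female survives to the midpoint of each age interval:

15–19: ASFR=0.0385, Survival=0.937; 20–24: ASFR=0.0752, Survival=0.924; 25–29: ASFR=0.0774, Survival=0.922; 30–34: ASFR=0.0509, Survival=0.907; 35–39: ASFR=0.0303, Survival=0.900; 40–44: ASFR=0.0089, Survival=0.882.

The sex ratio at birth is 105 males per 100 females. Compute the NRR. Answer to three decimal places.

Proportion female at birth = 100 / (100 + 105) = 0.48780.
Per-age-group product (5 × ASFR × survival probability):
  15–19: 5 × 0.0385 × 0.937 = 0.18037
  20–24: 5 × 0.0752 × 0.924 = 0.34742
  25–29: 5 × 0.0774 × 0.922 = 0.35681
  30–34: 5 × 0.0509 × 0.907 = 0.23083
  35–39: 5 × 0.0303 × 0.900 = 0.13635
  40–44: 5 × 0.0089 × 0.882 = 0.03925
Sum = 1.29103
NRR = 0.48780 × 1.29103 = 0.62976
NRR < 1, so the cohort does not fully replace itself.

0.630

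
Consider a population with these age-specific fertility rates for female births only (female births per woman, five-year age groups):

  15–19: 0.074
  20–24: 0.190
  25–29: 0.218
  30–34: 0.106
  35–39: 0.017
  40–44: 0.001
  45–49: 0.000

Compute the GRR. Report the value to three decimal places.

Sum of female ASFRs = 0.074 + 0.190 + 0.218 + 0.106 + 0.017 + 0.001 + 0.000 = 0.606
GRR = 5 × 0.606 = 3.03

3.030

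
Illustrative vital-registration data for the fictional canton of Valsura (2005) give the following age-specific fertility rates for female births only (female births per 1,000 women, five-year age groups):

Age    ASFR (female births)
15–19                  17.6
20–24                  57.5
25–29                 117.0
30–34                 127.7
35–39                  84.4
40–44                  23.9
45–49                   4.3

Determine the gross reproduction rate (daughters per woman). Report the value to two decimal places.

2.16

Sum of female ASFRs = 17.6 + 57.5 + 117.0 + 127.7 + 84.4 + 23.9 + 4.3 = 432.4
GRR = 5 × 432.4 / 1000 = 2.162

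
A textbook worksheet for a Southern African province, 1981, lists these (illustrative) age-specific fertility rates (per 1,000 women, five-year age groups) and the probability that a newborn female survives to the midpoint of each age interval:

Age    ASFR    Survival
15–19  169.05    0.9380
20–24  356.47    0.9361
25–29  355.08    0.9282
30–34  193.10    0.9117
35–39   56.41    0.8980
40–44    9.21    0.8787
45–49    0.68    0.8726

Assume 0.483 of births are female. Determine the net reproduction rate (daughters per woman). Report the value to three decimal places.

2.553

Proportion female at birth = 0.483.
Each age group contributes 5 × ASFR × survival:
  15–19: 5 × 169.05/1000 × 0.9380 = 0.79284
  20–24: 5 × 356.47/1000 × 0.9361 = 1.66846
  25–29: 5 × 355.08/1000 × 0.9282 = 1.64793
  30–34: 5 × 193.10/1000 × 0.9117 = 0.88025
  35–39: 5 × 56.41/1000 × 0.8980 = 0.25328
  40–44: 5 × 9.21/1000 × 0.8787 = 0.04046
  45–49: 5 × 0.68/1000 × 0.8726 = 0.00297
Sum = 5.28619
NRR = 0.483 × 5.28619 = 2.55323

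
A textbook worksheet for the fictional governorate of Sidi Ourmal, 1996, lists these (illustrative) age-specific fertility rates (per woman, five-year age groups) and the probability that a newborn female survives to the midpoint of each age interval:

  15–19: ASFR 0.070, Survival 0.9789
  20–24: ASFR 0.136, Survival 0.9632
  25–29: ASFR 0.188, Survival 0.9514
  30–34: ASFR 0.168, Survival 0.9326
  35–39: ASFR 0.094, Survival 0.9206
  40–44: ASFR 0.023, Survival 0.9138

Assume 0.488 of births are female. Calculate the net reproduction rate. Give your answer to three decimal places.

1.568

Proportion female at birth = 0.488.
Per-age-group product (5 × ASFR × survival probability):
  15–19: 5 × 0.070 × 0.9789 = 0.34262
  20–24: 5 × 0.136 × 0.9632 = 0.65498
  25–29: 5 × 0.188 × 0.9514 = 0.89432
  30–34: 5 × 0.168 × 0.9326 = 0.78338
  35–39: 5 × 0.094 × 0.9206 = 0.43268
  40–44: 5 × 0.023 × 0.9138 = 0.10509
Sum = 3.21307
NRR = 0.488 × 3.21307 = 1.56798
With NRR above 1 the population is above replacement fertility.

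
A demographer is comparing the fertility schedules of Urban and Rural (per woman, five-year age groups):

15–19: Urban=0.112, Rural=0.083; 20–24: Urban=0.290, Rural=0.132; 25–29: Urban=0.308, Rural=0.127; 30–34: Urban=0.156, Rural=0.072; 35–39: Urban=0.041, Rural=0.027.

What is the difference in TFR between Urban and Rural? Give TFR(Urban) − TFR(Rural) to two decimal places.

Urban:
  Sum of ASFRs = 0.112 + 0.290 + 0.308 + 0.156 + 0.041 = 0.907
  TFR = 5 × 0.907 = 4.535
Rural:
  Sum of ASFRs = 0.083 + 0.132 + 0.127 + 0.072 + 0.027 = 0.441
  TFR = 5 × 0.441 = 2.205
Difference = 4.535 − 2.205 = 2.33

2.33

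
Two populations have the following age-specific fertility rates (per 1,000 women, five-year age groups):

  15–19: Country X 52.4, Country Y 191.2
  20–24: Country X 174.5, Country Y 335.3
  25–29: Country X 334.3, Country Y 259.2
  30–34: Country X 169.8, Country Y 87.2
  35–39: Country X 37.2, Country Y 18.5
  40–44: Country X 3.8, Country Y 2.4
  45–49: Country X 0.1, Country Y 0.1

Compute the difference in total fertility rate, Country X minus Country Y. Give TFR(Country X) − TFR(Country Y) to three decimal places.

Country X:
  Sum of ASFRs = 52.4 + 174.5 + 334.3 + 169.8 + 37.2 + 3.8 + 0.1 = 772.1
  TFR = 5 × 772.1 / 1000 = 3.8605
Country Y:
  Sum of ASFRs = 191.2 + 335.3 + 259.2 + 87.2 + 18.5 + 2.4 + 0.1 = 893.9
  TFR = 5 × 893.9 / 1000 = 4.4695
Difference = 3.8605 − 4.4695 = -0.609

-0.609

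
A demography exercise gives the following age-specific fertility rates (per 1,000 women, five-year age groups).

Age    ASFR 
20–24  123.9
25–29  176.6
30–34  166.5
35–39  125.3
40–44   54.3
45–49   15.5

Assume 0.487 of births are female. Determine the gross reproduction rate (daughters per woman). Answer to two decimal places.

Proportion female at birth = 0.487.
Sum of ASFRs = 123.9 + 176.6 + 166.5 + 125.3 + 54.3 + 15.5 = 662.1
TFR = 5 × 662.1 / 1000 = 3.3105
GRR = 0.487 × 3.3105 = 1.61221

1.61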